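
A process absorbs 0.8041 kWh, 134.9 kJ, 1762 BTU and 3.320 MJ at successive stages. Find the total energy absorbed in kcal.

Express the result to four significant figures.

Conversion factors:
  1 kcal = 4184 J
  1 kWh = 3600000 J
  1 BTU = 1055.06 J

1962 kcal

0.8041 kWh × 3600000 = 2.89476×10⁶ J
134.9 kJ × 1000 = 134900 J
1762 BTU × 1055.06 = 1.85902×10⁶ J
3.320 MJ × 1000000 = 3.32×10⁶ J
Combined: 2.89476×10⁶ + 134900 + 1.85902×10⁶ + 3.32×10⁶ = 8.20868×10⁶ J
In kcal: 8.20868×10⁶ / 4184 = 1961.92 kcal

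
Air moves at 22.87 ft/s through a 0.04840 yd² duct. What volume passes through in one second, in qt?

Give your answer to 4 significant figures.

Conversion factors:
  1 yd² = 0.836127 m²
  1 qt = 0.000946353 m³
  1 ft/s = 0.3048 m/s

22.87 ft/s × 0.3048 = 6.97078 m/s
0.04840 yd² × 0.836127 = 0.0404685 m²
V = v × A × t = 6.97078 m/s × 0.0404685 m² × 1 s = 0.282097 m³
0.282097 m³ ÷ (0.000946353 m³/qt) = 298.089 qt

298.1 qt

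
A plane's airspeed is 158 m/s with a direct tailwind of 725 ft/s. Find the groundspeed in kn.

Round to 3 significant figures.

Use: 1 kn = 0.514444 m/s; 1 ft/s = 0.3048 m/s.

158 m/s (already m/s)
725 ft/s × 0.3048 = 220.98 m/s
Total: 158 + 220.98 = 378.98 m/s
In kn: 378.98 / 0.514444 = 736.679 kn

737 kn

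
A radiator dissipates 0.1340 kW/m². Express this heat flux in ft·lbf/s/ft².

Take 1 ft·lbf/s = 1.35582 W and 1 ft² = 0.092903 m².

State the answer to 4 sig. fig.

9.182 ft·lbf/s/ft²

0.1340 kW/m² × 1000 W/kW = 134 W/m²
134 W/m² ÷ 1.35582 W/ft·lbf/s × 0.092903 m²/ft² = 9.1819 ft·lbf/s/ft²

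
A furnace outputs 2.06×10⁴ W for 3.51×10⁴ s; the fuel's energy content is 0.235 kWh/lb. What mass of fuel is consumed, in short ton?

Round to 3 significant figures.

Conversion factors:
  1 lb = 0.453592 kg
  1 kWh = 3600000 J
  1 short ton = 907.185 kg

E = P × t = 20600 × 35100 = 7.2306×10⁸ J
0.235 kWh/lb → 1.86511×10⁶ J/kg
m = E / e_s = 7.2306×10⁸ / 1.86511×10⁶ = 387.677 kg
In short ton: 387.677 / 907.185 = 0.427341 short ton

0.427 short ton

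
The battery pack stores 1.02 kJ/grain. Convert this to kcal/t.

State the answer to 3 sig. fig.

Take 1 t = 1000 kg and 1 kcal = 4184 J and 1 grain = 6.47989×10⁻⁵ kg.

1.02 kJ/grain × 1000 J/kJ ÷ 6.47989×10⁻⁵ kg/grain = 1.5741×10⁷ J/kg
1.5741×10⁷ J/kg ÷ 4184 J/kcal × 1000 kg/t = 3.76219×10⁶ kcal/t

3.76×10⁶ kcal/t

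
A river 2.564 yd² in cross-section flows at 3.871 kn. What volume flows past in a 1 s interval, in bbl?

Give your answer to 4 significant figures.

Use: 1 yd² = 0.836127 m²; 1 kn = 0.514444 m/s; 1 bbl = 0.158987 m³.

3.871 kn × 0.514444 = 1.99141 m/s
2.564 yd² × 0.836127 = 2.14383 m²
V = v × A × t = 1.99141 m/s × 2.14383 m² × 1 s = 4.26924 m³
4.26924 m³ ÷ (0.158987 m³/bbl) = 26.8528 bbl

26.85 bbl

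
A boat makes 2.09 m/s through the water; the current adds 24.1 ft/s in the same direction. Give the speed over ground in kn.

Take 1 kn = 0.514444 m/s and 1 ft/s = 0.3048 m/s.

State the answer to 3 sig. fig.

2.09 m/s (already m/s)
24.1 ft/s × 0.3048 → 7.34568 m/s
Combined: 2.09 + 7.34568 = 9.43568 m/s
In kn: 9.43568 / 0.514444 = 18.3415 kn

18.3 kn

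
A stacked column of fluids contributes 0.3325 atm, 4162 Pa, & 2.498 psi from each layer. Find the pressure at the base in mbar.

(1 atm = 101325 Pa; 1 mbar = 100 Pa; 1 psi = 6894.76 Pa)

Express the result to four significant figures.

550.8 mbar

0.3325 atm × 101325 = 33690.6 Pa
4162 Pa (already Pa)
2.498 psi × 6894.76 = 17223.1 Pa
Sum: 33690.6 + 4162 + 17223.1 = 55075.7 Pa
In mbar: 55075.7 / 100 = 550.757 mbar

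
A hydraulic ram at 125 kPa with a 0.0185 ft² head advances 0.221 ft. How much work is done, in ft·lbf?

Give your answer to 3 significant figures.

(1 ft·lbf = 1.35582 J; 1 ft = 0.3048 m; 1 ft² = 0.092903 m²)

125 kPa → 125000 Pa
0.0185 ft² → 0.00171871 m²
F = P × A = 125000 × 0.00171871 = 214.839 N
0.221 ft → 0.0673608 m
W = F × d = 214.839 × 0.0673608 = 14.4717 J
In ft·lbf: 14.4717 / 1.35582 = 10.6738 ft·lbf

10.7 ft·lbf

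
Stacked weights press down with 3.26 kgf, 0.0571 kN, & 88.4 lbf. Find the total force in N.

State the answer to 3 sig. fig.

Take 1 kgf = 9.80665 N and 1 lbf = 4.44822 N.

482 N

3.26 kgf × 9.80665 = 31.9697 N
0.0571 kN × 1000 = 57.1 N
88.4 lbf × 4.44822 = 393.223 N
Total: 31.9697 + 57.1 + 393.223 = 482.293 N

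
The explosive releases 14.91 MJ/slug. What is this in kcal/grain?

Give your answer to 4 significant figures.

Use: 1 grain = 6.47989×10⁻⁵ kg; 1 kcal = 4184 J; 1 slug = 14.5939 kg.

0.01582 kcal/grain

14.91 MJ/slug × 1000000 J/MJ ÷ 14.5939 kg/slug = 1.02166×10⁶ J/kg
1.02166×10⁶ J/kg ÷ 4184 J/kcal × 6.47989×10⁻⁵ kg/grain = 0.0158228 kcal/grain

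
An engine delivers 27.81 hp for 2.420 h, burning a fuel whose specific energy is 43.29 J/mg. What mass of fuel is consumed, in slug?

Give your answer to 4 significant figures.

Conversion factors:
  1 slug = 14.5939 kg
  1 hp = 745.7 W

0.2860 slug

27.81 hp → 20737.9 W
2.420 h → 8712 s
E = P × t = 20737.9 × 8712 = 1.80669×10⁸ J
43.29 J/mg → 4.329×10⁷ J/kg
m = E / e_s = 1.80669×10⁸ / 4.329×10⁷ = 4.17346 kg
In slug: 4.17346 / 14.5939 = 0.285973 slug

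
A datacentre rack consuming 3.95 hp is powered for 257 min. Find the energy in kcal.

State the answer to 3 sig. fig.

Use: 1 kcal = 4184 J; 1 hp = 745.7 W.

1.09×10⁴ kcal

3.95 hp × 745.7 = 2945.52 W
257 min × 60 = 15420 s
E = P × t = 2945.52 W × 15420 s = 4.54199×10⁷ J
4.54199×10⁷ J ÷ (4184 J/kcal) = 10855.6 kcal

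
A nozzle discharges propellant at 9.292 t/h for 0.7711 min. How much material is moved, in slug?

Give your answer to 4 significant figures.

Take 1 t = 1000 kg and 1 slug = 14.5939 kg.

9.292 t/h → 2.58111 kg/s
0.7711 min → 46.266 s
m = ṁ × t = 2.58111 × 46.266 = 119.418 kg
In slug: 119.418 / 14.5939 = 8.18273 slug

8.183 slug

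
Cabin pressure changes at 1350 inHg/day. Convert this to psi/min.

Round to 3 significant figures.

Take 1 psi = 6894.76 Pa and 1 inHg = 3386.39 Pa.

1350 inHg/day × 3386.39 Pa/inHg ÷ 86400 s/day = 52.9123 Pa/s
52.9123 Pa/s ÷ 6894.76 Pa/psi × 60 s/min = 0.460457 psi/min

0.460 psi/min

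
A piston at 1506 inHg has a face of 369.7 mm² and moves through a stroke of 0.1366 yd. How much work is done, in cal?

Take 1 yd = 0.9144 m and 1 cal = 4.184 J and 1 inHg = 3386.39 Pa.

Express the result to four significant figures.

56.29 cal

1506 inHg → 5.0999×10⁶ Pa
369.7 mm² → 3.697×10⁻⁴ m²
F = P × A = 5.0999×10⁶ × 3.697×10⁻⁴ = 1885.43 N
0.1366 yd → 0.124907 m
W = F × d = 1885.43 × 0.124907 = 235.503 J
In cal: 235.503 / 4.184 = 56.2866 cal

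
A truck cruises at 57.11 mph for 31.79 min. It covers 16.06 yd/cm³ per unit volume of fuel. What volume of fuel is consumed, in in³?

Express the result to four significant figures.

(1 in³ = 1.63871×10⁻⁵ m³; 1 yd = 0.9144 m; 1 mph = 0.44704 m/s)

57.11 mph → 25.5305 m/s
31.79 min → 1907.4 s
d = v × t = 25.5305 × 1907.4 = 48696.9 m
16.06 yd/cm³ → 1.46853×10⁷ m/m³
V = d / (distance per unit fuel) = 48696.9 / 1.46853×10⁷ = 0.00331603 m³
In in³: 0.00331603 / 1.63871×10⁻⁵ = 202.356 in³

202.4 in³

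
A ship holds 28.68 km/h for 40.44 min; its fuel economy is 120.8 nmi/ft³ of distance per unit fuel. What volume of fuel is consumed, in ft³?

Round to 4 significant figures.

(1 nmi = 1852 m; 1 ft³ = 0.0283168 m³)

28.68 km/h → 7.96667 m/s
40.44 min → 2426.4 s
d = v × t = 7.96667 × 2426.4 = 19330.3 m
120.8 nmi/ft³ → 7.90067×10⁶ m/m³
V = d / (distance per unit fuel) = 19330.3 / 7.90067×10⁶ = 0.00244667 m³
In ft³: 0.00244667 / 0.0283168 = 0.0864035 ft³

0.08640 ft³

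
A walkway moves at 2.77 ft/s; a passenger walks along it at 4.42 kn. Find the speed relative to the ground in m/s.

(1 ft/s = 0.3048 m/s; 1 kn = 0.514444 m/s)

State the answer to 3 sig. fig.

3.12 m/s

2.77 ft/s × 0.3048 = 0.844296 m/s
4.42 kn × 0.514444 = 2.27384 m/s
Total: 0.844296 + 2.27384 = 3.11814 m/s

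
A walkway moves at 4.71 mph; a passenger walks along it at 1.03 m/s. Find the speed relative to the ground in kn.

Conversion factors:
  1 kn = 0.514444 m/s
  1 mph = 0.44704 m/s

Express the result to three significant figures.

4.71 mph × 0.44704 = 2.10556 m/s
1.03 m/s (already m/s)
Total: 2.10556 + 1.03 = 3.13556 m/s
In kn: 3.13556 / 0.514444 = 6.09505 kn

6.10 kn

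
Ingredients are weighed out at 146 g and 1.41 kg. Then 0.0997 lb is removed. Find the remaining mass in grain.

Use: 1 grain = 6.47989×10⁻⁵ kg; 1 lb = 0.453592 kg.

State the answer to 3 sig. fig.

2.33×10⁴ grain

146 g × 0.001 = 0.146 kg
1.41 kg (already kg)
0.0997 lb × 0.453592 = 0.0452231 kg
Net: 0.146 + 1.41 − 0.0452231 = 1.51078 kg
In grain: 1.51078 / 6.47989×10⁻⁵ = 23314.9 grain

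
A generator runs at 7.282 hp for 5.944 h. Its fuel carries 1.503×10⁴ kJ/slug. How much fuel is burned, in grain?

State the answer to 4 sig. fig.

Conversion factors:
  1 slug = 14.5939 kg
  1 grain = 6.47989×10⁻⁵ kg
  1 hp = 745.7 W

7.282 hp → 5430.19 W
5.944 h → 21398.4 s
E = P × t = 5430.19 × 21398.4 = 1.16197×10⁸ J
1.503×10⁴ kJ/slug → 1.02988×10⁶ J/kg
m = E / e_s = 1.16197×10⁸ / 1.02988×10⁶ = 112.826 kg
In grain: 112.826 / 6.47989×10⁻⁵ = 1.74117×10⁶ grain

1.741×10⁶ grain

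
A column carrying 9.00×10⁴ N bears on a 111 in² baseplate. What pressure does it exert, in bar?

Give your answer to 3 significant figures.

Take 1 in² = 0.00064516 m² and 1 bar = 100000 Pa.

12.6 bar

111 in² × 0.00064516 = 0.0716128 m²
P = F / A = 90000 N / 0.0716128 m² = 1.25676×10⁶ Pa
1.25676×10⁶ Pa ÷ (100000 Pa/bar) = 12.5676 bar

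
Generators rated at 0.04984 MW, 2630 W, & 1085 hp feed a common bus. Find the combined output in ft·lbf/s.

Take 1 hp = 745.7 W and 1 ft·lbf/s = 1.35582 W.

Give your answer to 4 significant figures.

6.354×10⁵ ft·lbf/s

0.04984 MW × 1000000 = 49840 W
2630 W (already W)
1085 hp × 745.7 = 809084 W
Total: 49840 + 2630 + 809084 = 861554 W
In ft·lbf/s: 861554 / 1.35582 = 635449 ft·lbf/s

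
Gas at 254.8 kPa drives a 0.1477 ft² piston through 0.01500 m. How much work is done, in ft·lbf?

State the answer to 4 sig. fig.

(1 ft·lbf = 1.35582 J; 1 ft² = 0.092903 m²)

254.8 kPa → 254800 Pa
0.1477 ft² → 0.0137218 m²
F = P × A = 254800 × 0.0137218 = 3496.31 N
W = F × d = 3496.31 × 0.015 = 52.4446 J
In ft·lbf: 52.4446 / 1.35582 = 38.6811 ft·lbf

38.68 ft·lbf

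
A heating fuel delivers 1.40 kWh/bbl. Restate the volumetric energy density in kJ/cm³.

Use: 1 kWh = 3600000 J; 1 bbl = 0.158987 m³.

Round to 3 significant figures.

0.0317 kJ/cm³

1.40 kWh/bbl × 3600000 J/kWh ÷ 0.158987 m³/bbl = 3.17007×10⁷ J/m³
3.17007×10⁷ J/m³ ÷ 1000 J/kJ × 10⁻⁶ m³/cm³ = 0.0317007 kJ/cm³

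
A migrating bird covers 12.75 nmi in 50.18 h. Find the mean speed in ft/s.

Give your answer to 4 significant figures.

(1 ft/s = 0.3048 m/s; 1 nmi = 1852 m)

12.75 nmi × 1852 → 23613 m
50.18 h × 3600 → 180648 s
v = d / t = 23613 m / 180648 s = 0.130713 m/s
0.130713 m/s ÷ (0.3048 m/s/ft/s) = 0.428848 ft/s

0.4288 ft/s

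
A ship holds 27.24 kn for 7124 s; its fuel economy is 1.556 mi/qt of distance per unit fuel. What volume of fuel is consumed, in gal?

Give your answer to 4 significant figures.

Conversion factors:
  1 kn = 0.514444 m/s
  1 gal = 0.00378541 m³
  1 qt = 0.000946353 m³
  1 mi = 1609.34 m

27.24 kn → 14.0135 m/s
d = v × t = 14.0135 × 7124 = 99832.2 m
1.556 mi/qt → 2.64609×10⁶ m/m³
V = d / (distance per unit fuel) = 99832.2 / 2.64609×10⁶ = 0.0377282 m³
In gal: 0.0377282 / 0.00378541 = 9.96674 gal

9.967 gal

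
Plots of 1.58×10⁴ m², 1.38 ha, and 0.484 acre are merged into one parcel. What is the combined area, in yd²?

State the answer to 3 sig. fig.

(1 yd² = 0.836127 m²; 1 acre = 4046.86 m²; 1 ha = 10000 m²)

3.77×10⁴ yd²

1.58×10⁴ m² (already m²)
1.38 ha × 10000 = 13800 m²
0.484 acre × 4046.86 = 1958.68 m²
Total: 15800 + 13800 + 1958.68 = 31558.7 m²
In yd²: 31558.7 / 0.836127 = 37743.9 yd²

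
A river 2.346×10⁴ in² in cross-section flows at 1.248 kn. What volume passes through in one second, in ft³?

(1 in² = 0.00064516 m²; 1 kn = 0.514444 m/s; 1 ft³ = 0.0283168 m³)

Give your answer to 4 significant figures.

343.2 ft³

1.248 kn × 0.514444 = 0.642026 m/s
2.346×10⁴ in² × 0.00064516 = 15.1355 m²
V = v × A × t = 0.642026 m/s × 15.1355 m² × 1 s = 9.71738 m³
9.71738 m³ ÷ (0.0283168 m³/ft³) = 343.167 ft³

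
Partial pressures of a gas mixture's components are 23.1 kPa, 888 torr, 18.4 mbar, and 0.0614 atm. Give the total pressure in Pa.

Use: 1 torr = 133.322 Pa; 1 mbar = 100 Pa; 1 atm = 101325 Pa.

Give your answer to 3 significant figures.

1.50×10⁵ Pa

23.1 kPa × 1000 → 23100 Pa
888 torr × 133.322 → 118390 Pa
18.4 mbar × 100 → 1840 Pa
0.0614 atm × 101325 → 6221.36 Pa
Sum: 23100 + 118390 + 1840 + 6221.36 = 149551 Pa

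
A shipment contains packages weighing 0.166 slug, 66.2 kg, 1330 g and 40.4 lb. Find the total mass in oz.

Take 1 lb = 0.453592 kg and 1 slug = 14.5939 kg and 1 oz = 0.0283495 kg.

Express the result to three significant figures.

0.166 slug × 14.5939 = 2.42259 kg
66.2 kg (already kg)
1330 g × 0.001 = 1.33 kg
40.4 lb × 0.453592 = 18.3251 kg
Combined: 2.42259 + 66.2 + 1.33 + 18.3251 = 88.2777 kg
In oz: 88.2777 / 0.0283495 = 3113.91 oz

3110 oz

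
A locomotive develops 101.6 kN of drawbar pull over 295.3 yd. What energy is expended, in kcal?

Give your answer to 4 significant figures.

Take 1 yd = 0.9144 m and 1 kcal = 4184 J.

101.6 kN × 1000 → 101600 N
295.3 yd × 0.9144 → 270.022 m
W = F × d = 101600 N × 270.022 m = 2.74342×10⁷ J
2.74342×10⁷ J ÷ (4184 J/kcal) = 6556.93 kcal

6557 kcal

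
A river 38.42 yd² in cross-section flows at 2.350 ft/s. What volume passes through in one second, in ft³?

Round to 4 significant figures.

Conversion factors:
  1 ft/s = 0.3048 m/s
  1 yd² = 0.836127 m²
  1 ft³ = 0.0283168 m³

2.350 ft/s × 0.3048 → 0.71628 m/s
38.42 yd² × 0.836127 → 32.124 m²
V = v × A × t = 0.71628 m/s × 32.124 m² × 1 s = 23.0098 m³
23.0098 m³ ÷ (0.0283168 m³/ft³) = 812.585 ft³

812.6 ft³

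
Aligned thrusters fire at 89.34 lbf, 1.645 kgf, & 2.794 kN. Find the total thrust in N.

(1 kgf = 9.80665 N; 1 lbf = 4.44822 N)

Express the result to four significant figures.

89.34 lbf × 4.44822 → 397.404 N
1.645 kgf × 9.80665 → 16.1319 N
2.794 kN × 1000 → 2794 N
Sum: 397.404 + 16.1319 + 2794 = 3207.54 N

3208 N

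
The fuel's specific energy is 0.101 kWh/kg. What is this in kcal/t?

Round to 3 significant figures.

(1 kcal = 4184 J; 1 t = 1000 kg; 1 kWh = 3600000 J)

0.101 kWh/kg × 3600000 J/kWh = 363600 J/kg
363600 J/kg ÷ 4184 J/kcal × 1000 kg/t = 86902.5 kcal/t

8.69×10⁴ kcal/t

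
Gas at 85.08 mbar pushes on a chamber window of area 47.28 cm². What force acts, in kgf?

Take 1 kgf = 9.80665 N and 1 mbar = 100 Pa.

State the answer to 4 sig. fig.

85.08 mbar × 100 = 8508 Pa
47.28 cm² × 0.0001 = 0.004728 m²
F = P × A = 8508 Pa × 0.004728 m² = 40.2258 N
40.2258 N ÷ (9.80665 N/kgf) = 4.10189 kgf

4.102 kgf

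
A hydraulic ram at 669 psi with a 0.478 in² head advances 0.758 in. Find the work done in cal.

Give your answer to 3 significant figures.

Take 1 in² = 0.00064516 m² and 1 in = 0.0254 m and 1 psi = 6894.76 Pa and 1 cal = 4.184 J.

669 psi → 4.61259×10⁶ Pa
0.478 in² → 3.08386×10⁻⁴ m²
F = P × A = 4.61259×10⁶ × 3.08386×10⁻⁴ = 1422.46 N
0.758 in → 0.0192532 m
W = F × d = 1422.46 × 0.0192532 = 27.3869 J
In cal: 27.3869 / 4.184 = 6.54563 cal

6.55 cal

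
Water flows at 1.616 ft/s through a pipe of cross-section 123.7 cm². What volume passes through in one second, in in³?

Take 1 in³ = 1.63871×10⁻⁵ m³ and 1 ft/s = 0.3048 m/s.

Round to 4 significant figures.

371.8 in³

1.616 ft/s × 0.3048 = 0.492557 m/s
123.7 cm² × 0.0001 = 0.01237 m²
V = v × A × t = 0.492557 m/s × 0.01237 m² × 1 s = 0.00609293 m³
0.00609293 m³ ÷ (1.63871×10⁻⁵ m³/in³) = 371.813 in³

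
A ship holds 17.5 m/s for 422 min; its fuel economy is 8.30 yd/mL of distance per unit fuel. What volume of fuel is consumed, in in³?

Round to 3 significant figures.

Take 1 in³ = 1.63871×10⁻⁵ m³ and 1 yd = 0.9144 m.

422 min → 25320 s
d = v × t = 17.5 × 25320 = 443100 m
8.30 yd/mL → 7.58952×10⁶ m/m³
V = d / (distance per unit fuel) = 443100 / 7.58952×10⁶ = 0.0583831 m³
In in³: 0.0583831 / 1.63871×10⁻⁵ = 3562.75 in³

3560 in³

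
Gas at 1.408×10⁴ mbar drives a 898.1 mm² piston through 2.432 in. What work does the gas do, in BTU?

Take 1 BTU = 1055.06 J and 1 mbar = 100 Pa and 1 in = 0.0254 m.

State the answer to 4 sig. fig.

0.07404 BTU

1.408×10⁴ mbar → 1.408×10⁶ Pa
898.1 mm² → 8.981×10⁻⁴ m²
F = P × A = 1.408×10⁶ × 8.981×10⁻⁴ = 1264.52 N
2.432 in → 0.0617728 m
W = F × d = 1264.52 × 0.0617728 = 78.1129 J
In BTU: 78.1129 / 1055.06 = 0.0740365 BTU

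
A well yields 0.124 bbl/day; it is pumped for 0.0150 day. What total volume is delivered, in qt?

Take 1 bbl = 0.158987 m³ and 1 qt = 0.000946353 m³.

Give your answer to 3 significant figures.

0.124 bbl/day → 2.28176×10⁻⁷ m³/s
0.0150 day → 1296 s
V = Q × t = 2.28176×10⁻⁷ × 1296 = 2.95716×10⁻⁴ m³
In qt: 2.95716×10⁻⁴ / 0.000946353 = 0.31248 qt

0.312 qt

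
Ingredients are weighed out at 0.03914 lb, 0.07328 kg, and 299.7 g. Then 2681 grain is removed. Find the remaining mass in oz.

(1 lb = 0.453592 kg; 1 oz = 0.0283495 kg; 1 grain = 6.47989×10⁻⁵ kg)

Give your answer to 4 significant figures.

7.655 oz

0.03914 lb × 0.453592 = 0.0177536 kg
0.07328 kg (already kg)
299.7 g × 0.001 = 0.2997 kg
2681 grain × 6.47989×10⁻⁵ = 0.173726 kg
Result: 0.0177536 + 0.07328 + 0.2997 − 0.173726 = 0.217008 kg
In oz: 0.217008 / 0.0283495 = 7.65474 oz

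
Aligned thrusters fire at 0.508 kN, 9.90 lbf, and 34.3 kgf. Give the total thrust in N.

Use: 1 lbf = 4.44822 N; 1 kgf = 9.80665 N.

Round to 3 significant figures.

888 N

0.508 kN × 1000 = 508 N
9.90 lbf × 4.44822 = 44.0374 N
34.3 kgf × 9.80665 = 336.368 N
Sum: 508 + 44.0374 + 336.368 = 888.405 N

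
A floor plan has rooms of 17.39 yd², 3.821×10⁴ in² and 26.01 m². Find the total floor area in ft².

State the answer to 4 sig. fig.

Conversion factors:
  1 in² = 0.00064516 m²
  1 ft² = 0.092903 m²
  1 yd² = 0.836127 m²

17.39 yd² × 0.836127 = 14.5402 m²
3.821×10⁴ in² × 0.00064516 = 24.6516 m²
26.01 m² (already m²)
Sum: 14.5402 + 24.6516 + 26.01 = 65.2018 m²
In ft²: 65.2018 / 0.092903 = 701.827 ft²

701.8 ft²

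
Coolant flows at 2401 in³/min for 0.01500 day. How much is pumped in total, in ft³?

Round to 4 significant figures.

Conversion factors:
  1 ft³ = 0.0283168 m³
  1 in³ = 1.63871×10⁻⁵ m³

2401 in³/min → 6.55757×10⁻⁴ m³/s
0.01500 day → 1296 s
V = Q × t = 6.55757×10⁻⁴ × 1296 = 0.849861 m³
In ft³: 0.849861 / 0.0283168 = 30.0126 ft³

30.01 ft³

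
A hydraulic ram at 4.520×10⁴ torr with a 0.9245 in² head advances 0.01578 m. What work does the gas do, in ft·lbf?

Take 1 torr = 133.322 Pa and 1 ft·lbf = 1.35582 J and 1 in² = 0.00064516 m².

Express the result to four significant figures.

41.83 ft·lbf

4.520×10⁴ torr → 6.02615×10⁶ Pa
0.9245 in² → 5.9645×10⁻⁴ m²
F = P × A = 6.02615×10⁶ × 5.9645×10⁻⁴ = 3594.3 N
W = F × d = 3594.3 × 0.01578 = 56.7181 J
In ft·lbf: 56.7181 / 1.35582 = 41.8331 ft·lbf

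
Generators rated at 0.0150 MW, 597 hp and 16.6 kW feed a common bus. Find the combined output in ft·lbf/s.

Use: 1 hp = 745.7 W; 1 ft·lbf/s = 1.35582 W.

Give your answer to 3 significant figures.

0.0150 MW × 1000000 → 15000 W
597 hp × 745.7 → 445183 W
16.6 kW × 1000 → 16600 W
Total: 15000 + 445183 + 16600 = 476783 W
In ft·lbf/s: 476783 / 1.35582 = 351657 ft·lbf/s

3.52×10⁵ ft·lbf/s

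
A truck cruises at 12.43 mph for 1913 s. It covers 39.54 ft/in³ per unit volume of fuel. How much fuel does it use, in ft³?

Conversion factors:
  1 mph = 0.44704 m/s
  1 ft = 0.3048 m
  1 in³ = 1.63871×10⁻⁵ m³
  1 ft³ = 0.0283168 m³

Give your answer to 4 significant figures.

0.5104 ft³

12.43 mph → 5.55671 m/s
d = v × t = 5.55671 × 1913 = 10630 m
39.54 ft/in³ → 735444 m/m³
V = d / (distance per unit fuel) = 10630 / 735444 = 0.0144539 m³
In ft³: 0.0144539 / 0.0283168 = 0.510436 ft³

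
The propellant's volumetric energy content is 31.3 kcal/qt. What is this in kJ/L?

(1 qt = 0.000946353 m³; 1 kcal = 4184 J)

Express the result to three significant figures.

31.3 kcal/qt × 4184 J/kcal ÷ 0.000946353 m³/qt = 1.38383×10⁸ J/m³
1.38383×10⁸ J/m³ ÷ 1000 J/kJ × 0.001 m³/L = 138.383 kJ/L

138 kJ/L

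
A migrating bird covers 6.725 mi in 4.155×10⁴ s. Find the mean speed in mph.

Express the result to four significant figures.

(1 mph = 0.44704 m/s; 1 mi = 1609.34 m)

0.5827 mph

6.725 mi × 1609.34 → 10822.8 m
v = d / t = 10822.8 m / 41550 s = 0.260477 m/s
0.260477 m/s ÷ (0.44704 m/s/mph) = 0.58267 mph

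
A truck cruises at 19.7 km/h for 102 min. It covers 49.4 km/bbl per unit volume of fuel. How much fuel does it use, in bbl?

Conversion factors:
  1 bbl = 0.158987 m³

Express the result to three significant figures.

0.678 bbl

19.7 km/h → 5.47222 m/s
102 min → 6120 s
d = v × t = 5.47222 × 6120 = 33490 m
49.4 km/bbl → 310717 m/m³
V = d / (distance per unit fuel) = 33490 / 310717 = 0.107783 m³
In bbl: 0.107783 / 0.158987 = 0.677936 bbl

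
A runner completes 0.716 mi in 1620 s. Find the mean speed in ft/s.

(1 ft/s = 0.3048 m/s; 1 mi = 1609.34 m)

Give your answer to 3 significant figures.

0.716 mi × 1609.34 = 1152.29 m
v = d / t = 1152.29 m / 1620 s = 0.71129 m/s
0.71129 m/s ÷ (0.3048 m/s/ft/s) = 2.33363 ft/s

2.33 ft/s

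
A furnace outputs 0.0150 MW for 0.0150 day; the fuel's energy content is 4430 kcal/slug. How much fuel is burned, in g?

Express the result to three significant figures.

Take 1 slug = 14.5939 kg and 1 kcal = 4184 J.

0.0150 MW → 15000 W
0.0150 day → 1296 s
E = P × t = 15000 × 1296 = 1.944×10⁷ J
4430 kcal/slug → 1.27006×10⁶ J/kg
m = E / e_s = 1.944×10⁷ / 1.27006×10⁶ = 15.3064 kg
In g: 15.3064 / 0.001 = 15306.4 g

1.53×10⁴ g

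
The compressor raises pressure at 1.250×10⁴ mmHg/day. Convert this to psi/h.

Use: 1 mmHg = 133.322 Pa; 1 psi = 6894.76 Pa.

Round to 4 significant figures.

10.07 psi/h

1.250×10⁴ mmHg/day × 133.322 Pa/mmHg ÷ 86400 s/day = 19.2885 Pa/s
19.2885 Pa/s ÷ 6894.76 Pa/psi × 3600 s/h = 10.0712 psi/h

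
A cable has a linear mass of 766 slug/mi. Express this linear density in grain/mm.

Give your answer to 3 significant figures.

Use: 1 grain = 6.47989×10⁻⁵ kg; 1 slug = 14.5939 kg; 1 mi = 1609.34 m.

107 grain/mm

766 slug/mi × 14.5939 kg/slug ÷ 1609.34 m/mi = 6.94628 kg/m
6.94628 kg/m ÷ 6.47989×10⁻⁵ kg/grain × 0.001 m/mm = 107.197 grain/mm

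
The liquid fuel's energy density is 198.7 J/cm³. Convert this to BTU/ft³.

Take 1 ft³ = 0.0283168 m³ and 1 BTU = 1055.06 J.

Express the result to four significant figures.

5333 BTU/ft³

198.7 J/cm³ ÷ 10⁻⁶ m³/cm³ = 1.987×10⁸ J/m³
1.987×10⁸ J/m³ ÷ 1055.06 J/BTU × 0.0283168 m³/ft³ = 5332.92 BTU/ft³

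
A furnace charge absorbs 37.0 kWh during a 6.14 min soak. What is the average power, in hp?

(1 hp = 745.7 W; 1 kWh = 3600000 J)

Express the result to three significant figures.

485 hp

37.0 kWh × 3600000 = 1.332×10⁸ J
6.14 min × 60 = 368.4 s
P = E / t = 1.332×10⁸ J / 368.4 s = 361564 W
361564 W ÷ (745.7 W/hp) = 484.865 hp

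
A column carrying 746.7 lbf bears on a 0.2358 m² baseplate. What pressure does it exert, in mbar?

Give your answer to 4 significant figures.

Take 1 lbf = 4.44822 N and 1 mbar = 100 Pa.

140.9 mbar

746.7 lbf × 4.44822 → 3321.49 N
P = F / A = 3321.49 N / 0.2358 m² = 14086 Pa
14086 Pa ÷ (100 Pa/mbar) = 140.86 mbar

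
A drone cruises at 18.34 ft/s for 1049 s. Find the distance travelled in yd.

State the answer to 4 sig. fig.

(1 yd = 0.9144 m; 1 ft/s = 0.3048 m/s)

18.34 ft/s × 0.3048 = 5.59003 m/s
d = v × t = 5.59003 m/s × 1049 s = 5863.94 m
5863.94 m ÷ (0.9144 m/yd) = 6412.88 yd

6413 yd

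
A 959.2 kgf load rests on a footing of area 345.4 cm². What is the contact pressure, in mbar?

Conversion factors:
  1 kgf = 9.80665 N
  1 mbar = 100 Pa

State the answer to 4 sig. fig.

959.2 kgf × 9.80665 → 9406.54 N
345.4 cm² × 0.0001 → 0.03454 m²
P = F / A = 9406.54 N / 0.03454 m² = 272338 Pa
272338 Pa ÷ (100 Pa/mbar) = 2723.38 mbar

2723 mbar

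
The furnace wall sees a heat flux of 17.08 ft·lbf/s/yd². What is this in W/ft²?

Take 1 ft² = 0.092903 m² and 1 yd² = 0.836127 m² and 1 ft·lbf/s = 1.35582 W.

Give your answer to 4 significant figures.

2.573 W/ft²

17.08 ft·lbf/s/yd² × 1.35582 W/ft·lbf/s ÷ 0.836127 m²/yd² = 27.696 W/m²
27.696 W/m² × 0.092903 m²/ft² = 2.57304 W/ft²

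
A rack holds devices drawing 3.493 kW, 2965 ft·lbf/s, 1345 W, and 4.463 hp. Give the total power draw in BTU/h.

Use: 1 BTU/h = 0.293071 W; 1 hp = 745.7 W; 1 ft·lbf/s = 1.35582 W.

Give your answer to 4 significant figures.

3.493 kW × 1000 = 3493 W
2965 ft·lbf/s × 1.35582 = 4020.01 W
1345 W (already W)
4.463 hp × 745.7 = 3328.06 W
Sum: 3493 + 4020.01 + 1345 + 3328.06 = 12186.1 W
In BTU/h: 12186.1 / 0.293071 = 41580.7 BTU/h

4.158×10⁴ BTU/h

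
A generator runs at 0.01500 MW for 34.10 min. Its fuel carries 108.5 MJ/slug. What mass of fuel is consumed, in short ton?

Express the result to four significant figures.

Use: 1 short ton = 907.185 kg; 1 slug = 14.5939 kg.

0.01500 MW → 15000 W
34.10 min → 2046 s
E = P × t = 15000 × 2046 = 3.069×10⁷ J
108.5 MJ/slug → 7.43461×10⁶ J/kg
m = E / e_s = 3.069×10⁷ / 7.43461×10⁶ = 4.12799 kg
In short ton: 4.12799 / 907.185 = 0.00455033 short ton

0.004550 short ton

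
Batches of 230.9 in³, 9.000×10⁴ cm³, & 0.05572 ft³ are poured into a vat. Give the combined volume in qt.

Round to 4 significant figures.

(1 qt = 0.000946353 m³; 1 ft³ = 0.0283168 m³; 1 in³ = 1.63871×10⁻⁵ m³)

230.9 in³ × 1.63871×10⁻⁵ = 0.00378378 m³
9.000×10⁴ cm³ × 10⁻⁶ = 0.09 m³
0.05572 ft³ × 0.0283168 = 0.00157781 m³
Combined: 0.00378378 + 0.09 + 0.00157781 = 0.0953616 m³
In qt: 0.0953616 / 0.000946353 = 100.767 qt

100.8 qt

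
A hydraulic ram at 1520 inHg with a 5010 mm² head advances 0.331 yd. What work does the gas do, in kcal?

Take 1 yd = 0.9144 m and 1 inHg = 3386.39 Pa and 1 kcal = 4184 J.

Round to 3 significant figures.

1.87 kcal

1520 inHg → 5.14731×10⁶ Pa
5010 mm² → 0.00501 m²
F = P × A = 5.14731×10⁶ × 0.00501 = 25788 N
0.331 yd → 0.302666 m
W = F × d = 25788 × 0.302666 = 7805.15 J
In kcal: 7805.15 / 4184 = 1.86548 kcal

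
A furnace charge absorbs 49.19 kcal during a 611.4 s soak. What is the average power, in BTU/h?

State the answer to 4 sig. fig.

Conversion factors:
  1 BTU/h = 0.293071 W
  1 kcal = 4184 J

1149 BTU/h

49.19 kcal × 4184 = 205811 J
P = E / t = 205811 J / 611.4 s = 336.623 W
336.623 W ÷ (0.293071 W/BTU/h) = 1148.61 BTU/h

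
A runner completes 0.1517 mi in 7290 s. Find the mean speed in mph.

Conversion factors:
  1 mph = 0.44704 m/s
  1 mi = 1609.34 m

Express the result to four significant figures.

0.07491 mph

0.1517 mi × 1609.34 → 244.137 m
v = d / t = 244.137 m / 7290 s = 0.0334893 m/s
0.0334893 m/s ÷ (0.44704 m/s/mph) = 0.0749134 mph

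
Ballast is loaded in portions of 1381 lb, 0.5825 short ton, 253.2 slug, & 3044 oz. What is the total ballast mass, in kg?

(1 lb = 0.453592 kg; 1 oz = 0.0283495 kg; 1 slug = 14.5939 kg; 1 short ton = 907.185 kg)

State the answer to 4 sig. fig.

1381 lb × 0.453592 = 626.411 kg
0.5825 short ton × 907.185 = 528.435 kg
253.2 slug × 14.5939 = 3695.18 kg
3044 oz × 0.0283495 = 86.2959 kg
Total: 626.411 + 528.435 + 3695.18 + 86.2959 = 4936.32 kg

4936 kg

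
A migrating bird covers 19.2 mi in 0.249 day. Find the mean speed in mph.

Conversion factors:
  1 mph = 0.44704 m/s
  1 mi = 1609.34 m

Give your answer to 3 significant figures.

3.21 mph

19.2 mi × 1609.34 = 30899.3 m
0.249 day × 86400 = 21513.6 s
v = d / t = 30899.3 m / 21513.6 s = 1.43627 m/s
1.43627 m/s ÷ (0.44704 m/s/mph) = 3.21284 mph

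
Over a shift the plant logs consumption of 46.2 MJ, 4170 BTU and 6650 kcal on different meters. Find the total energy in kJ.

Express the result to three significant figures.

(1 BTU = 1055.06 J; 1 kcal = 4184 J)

7.84×10⁴ kJ

46.2 MJ × 1000000 → 4.62×10⁷ J
4170 BTU × 1055.06 → 4.3996×10⁶ J
6650 kcal × 4184 → 2.78236×10⁷ J
Sum: 4.62×10⁷ + 4.3996×10⁶ + 2.78236×10⁷ = 7.84232×10⁷ J
In kJ: 7.84232×10⁷ / 1000 = 78423.2 kJ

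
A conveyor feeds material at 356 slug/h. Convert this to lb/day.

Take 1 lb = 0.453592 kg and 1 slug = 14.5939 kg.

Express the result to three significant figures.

356 slug/h × 14.5939 kg/slug ÷ 3600 s/h = 1.44317 kg/s
1.44317 kg/s ÷ 0.453592 kg/lb × 86400 s/day = 274894 lb/day

2.75×10⁵ lb/day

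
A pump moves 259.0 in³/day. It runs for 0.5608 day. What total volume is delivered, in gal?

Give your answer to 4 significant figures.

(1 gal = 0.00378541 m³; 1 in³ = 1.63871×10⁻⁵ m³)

259.0 in³/day → 4.91234×10⁻⁸ m³/s
0.5608 day → 48453.1 s
V = Q × t = 4.91234×10⁻⁸ × 48453.1 = 0.00238018 m³
In gal: 0.00238018 / 0.00378541 = 0.628777 gal

0.6288 gal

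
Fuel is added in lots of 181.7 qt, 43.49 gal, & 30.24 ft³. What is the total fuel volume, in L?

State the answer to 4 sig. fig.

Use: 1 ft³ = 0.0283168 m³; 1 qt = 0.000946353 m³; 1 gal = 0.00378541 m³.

181.7 qt × 0.000946353 = 0.171952 m³
43.49 gal × 0.00378541 = 0.164627 m³
30.24 ft³ × 0.0283168 = 0.8563 m³
Total: 0.171952 + 0.164627 + 0.8563 = 1.19288 m³
In L: 1.19288 / 0.001 = 1192.88 L

1193 L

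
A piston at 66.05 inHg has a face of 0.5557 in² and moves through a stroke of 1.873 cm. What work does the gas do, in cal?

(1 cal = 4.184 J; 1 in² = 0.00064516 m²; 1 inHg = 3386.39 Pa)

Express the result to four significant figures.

66.05 inHg → 223671 Pa
0.5557 in² → 3.58515×10⁻⁴ m²
F = P × A = 223671 × 3.58515×10⁻⁴ = 80.1894 N
1.873 cm → 0.01873 m
W = F × d = 80.1894 × 0.01873 = 1.50195 J
In cal: 1.50195 / 4.184 = 0.358975 cal

0.3590 cal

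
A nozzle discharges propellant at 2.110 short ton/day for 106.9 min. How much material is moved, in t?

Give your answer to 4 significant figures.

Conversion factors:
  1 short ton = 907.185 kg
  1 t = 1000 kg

0.1421 t

2.110 short ton/day → 0.0221546 kg/s
106.9 min → 6414 s
m = ṁ × t = 0.0221546 × 6414 = 142.1 kg
In t: 142.1 / 1000 = 0.1421 t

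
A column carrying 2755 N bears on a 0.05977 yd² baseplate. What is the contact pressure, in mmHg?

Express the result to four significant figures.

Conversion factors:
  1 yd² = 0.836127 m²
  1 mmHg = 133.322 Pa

413.5 mmHg

0.05977 yd² × 0.836127 → 0.0499753 m²
P = F / A = 2755 N / 0.0499753 m² = 55127.2 Pa
55127.2 Pa ÷ (133.322 Pa/mmHg) = 413.489 mmHg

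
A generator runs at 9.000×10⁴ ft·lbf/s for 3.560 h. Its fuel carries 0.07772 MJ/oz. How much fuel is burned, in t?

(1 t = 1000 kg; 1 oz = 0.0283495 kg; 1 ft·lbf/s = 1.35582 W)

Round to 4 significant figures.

9.000×10⁴ ft·lbf/s → 122024 W
3.560 h → 12816 s
E = P × t = 122024 × 12816 = 1.56386×10⁹ J
0.07772 MJ/oz → 2.74149×10⁶ J/kg
m = E / e_s = 1.56386×10⁹ / 2.74149×10⁶ = 570.442 kg
In t: 570.442 / 1000 = 0.570442 t

0.5704 t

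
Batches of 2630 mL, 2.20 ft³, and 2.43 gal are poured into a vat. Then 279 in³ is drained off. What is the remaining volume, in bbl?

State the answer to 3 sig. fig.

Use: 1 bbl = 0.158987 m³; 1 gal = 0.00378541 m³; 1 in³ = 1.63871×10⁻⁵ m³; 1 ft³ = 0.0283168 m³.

0.437 bbl

2630 mL × 10⁻⁶ = 0.00263 m³
2.20 ft³ × 0.0283168 = 0.062297 m³
2.43 gal × 0.00378541 = 0.00919855 m³
279 in³ × 1.63871×10⁻⁵ = 0.004572 m³
Sum: 0.00263 + 0.062297 + 0.00919855 − 0.004572 = 0.0695535 m³
In bbl: 0.0695535 / 0.158987 = 0.437479 bbl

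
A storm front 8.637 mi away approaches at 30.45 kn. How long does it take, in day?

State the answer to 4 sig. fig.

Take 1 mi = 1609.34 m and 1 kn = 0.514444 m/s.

8.637 mi × 1609.34 → 13899.9 m
30.45 kn × 0.514444 → 15.6648 m/s
t = d / v = 13899.9 m / 15.6648 m/s = 887.333 s
887.333 s ÷ (86400 s/day) = 0.0102701 day

0.01027 day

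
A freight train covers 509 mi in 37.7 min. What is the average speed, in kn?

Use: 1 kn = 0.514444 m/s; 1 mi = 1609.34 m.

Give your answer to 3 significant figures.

704 kn

509 mi × 1609.34 = 819154 m
37.7 min × 60 = 2262 s
v = d / t = 819154 m / 2262 s = 362.137 m/s
362.137 m/s ÷ (0.514444 m/s/kn) = 703.939 kn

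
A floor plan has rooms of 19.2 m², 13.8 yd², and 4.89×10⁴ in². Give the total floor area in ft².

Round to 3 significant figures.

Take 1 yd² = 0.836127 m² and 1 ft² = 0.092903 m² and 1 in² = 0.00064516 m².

19.2 m² (already m²)
13.8 yd² × 0.836127 = 11.5386 m²
4.89×10⁴ in² × 0.00064516 = 31.5483 m²
Sum: 19.2 + 11.5386 + 31.5483 = 62.2869 m²
In ft²: 62.2869 / 0.092903 = 670.451 ft²

670 ft²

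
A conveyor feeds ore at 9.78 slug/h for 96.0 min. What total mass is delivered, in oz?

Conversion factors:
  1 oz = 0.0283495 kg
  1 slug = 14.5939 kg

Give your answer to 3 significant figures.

8060 oz

9.78 slug/h → 0.0396468 kg/s
96.0 min → 5760 s
m = ṁ × t = 0.0396468 × 5760 = 228.366 kg
In oz: 228.366 / 0.0283495 = 8055.38 oz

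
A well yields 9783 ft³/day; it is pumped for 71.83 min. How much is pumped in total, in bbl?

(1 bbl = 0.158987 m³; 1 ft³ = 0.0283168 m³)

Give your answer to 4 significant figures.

86.92 bbl

9783 ft³/day → 0.00320629 m³/s
71.83 min → 4309.8 s
V = Q × t = 0.00320629 × 4309.8 = 13.8185 m³
In bbl: 13.8185 / 0.158987 = 86.9159 bbl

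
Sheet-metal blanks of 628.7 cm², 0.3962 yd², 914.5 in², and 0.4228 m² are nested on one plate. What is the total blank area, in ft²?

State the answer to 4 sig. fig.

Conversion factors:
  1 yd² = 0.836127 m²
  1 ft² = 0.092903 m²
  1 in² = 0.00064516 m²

628.7 cm² × 0.0001 = 0.06287 m²
0.3962 yd² × 0.836127 = 0.331274 m²
914.5 in² × 0.00064516 = 0.589999 m²
0.4228 m² (already m²)
Sum: 0.06287 + 0.331274 + 0.589999 + 0.4228 = 1.40694 m²
In ft²: 1.40694 / 0.092903 = 15.1442 ft²

15.14 ft²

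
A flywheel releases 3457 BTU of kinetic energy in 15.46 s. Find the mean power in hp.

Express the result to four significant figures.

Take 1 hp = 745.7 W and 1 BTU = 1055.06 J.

316.4 hp

3457 BTU × 1055.06 = 3.64734×10⁶ J
P = E / t = 3.64734×10⁶ J / 15.46 s = 235921 W
235921 W ÷ (745.7 W/hp) = 316.375 hp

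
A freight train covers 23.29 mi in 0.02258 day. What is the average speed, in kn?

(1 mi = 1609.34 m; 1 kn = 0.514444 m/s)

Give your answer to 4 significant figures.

37.35 kn

23.29 mi × 1609.34 = 37481.5 m
0.02258 day × 86400 = 1950.91 s
v = d / t = 37481.5 m / 1950.91 s = 19.2123 m/s
19.2123 m/s ÷ (0.514444 m/s/kn) = 37.3458 kn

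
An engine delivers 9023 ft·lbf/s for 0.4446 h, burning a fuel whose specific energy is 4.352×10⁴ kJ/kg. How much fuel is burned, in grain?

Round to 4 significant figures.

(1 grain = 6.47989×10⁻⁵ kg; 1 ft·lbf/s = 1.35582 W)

9023 ft·lbf/s → 12233.6 W
0.4446 h → 1600.56 s
E = P × t = 12233.6 × 1600.56 = 1.95806×10⁷ J
4.352×10⁴ kJ/kg → 4.352×10⁷ J/kg
m = E / e_s = 1.95806×10⁷ / 4.352×10⁷ = 0.449922 kg
In grain: 0.449922 / 6.47989×10⁻⁵ = 6943.36 grain

6943 grain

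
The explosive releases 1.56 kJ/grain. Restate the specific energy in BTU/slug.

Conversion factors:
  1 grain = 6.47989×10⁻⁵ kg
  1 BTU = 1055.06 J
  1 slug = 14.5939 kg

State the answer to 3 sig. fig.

1.56 kJ/grain × 1000 J/kJ ÷ 6.47989×10⁻⁵ kg/grain = 2.40745×10⁷ J/kg
2.40745×10⁷ J/kg ÷ 1055.06 J/BTU × 14.5939 kg/slug = 333006 BTU/slug

3.33×10⁵ BTU/slug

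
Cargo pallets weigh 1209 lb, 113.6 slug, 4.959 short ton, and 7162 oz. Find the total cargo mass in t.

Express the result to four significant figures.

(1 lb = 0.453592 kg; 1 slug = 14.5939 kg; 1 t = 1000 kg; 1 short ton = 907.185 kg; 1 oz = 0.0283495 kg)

6.908 t

1209 lb × 0.453592 = 548.393 kg
113.6 slug × 14.5939 = 1657.87 kg
4.959 short ton × 907.185 = 4498.73 kg
7162 oz × 0.0283495 = 203.039 kg
Combined: 548.393 + 1657.87 + 4498.73 + 203.039 = 6908.03 kg
In t: 6908.03 / 1000 = 6.90803 t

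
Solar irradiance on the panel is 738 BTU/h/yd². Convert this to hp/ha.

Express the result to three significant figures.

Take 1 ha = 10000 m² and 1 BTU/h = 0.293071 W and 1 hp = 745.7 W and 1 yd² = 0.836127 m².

738 BTU/h/yd² × 0.293071 W/BTU/h ÷ 0.836127 m²/yd² = 258.676 W/m²
258.676 W/m² ÷ 745.7 W/hp × 10000 m²/ha = 3468.9 hp/ha

3470 hp/ha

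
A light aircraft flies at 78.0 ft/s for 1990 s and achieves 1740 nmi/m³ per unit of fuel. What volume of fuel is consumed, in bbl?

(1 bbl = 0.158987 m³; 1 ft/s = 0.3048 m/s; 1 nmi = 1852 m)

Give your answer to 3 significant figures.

0.0923 bbl

78.0 ft/s → 23.7744 m/s
d = v × t = 23.7744 × 1990 = 47311.1 m
1740 nmi/m³ → 3.22248×10⁶ m/m³
V = d / (distance per unit fuel) = 47311.1 / 3.22248×10⁶ = 0.0146816 m³
In bbl: 0.0146816 / 0.158987 = 0.0923447 bbl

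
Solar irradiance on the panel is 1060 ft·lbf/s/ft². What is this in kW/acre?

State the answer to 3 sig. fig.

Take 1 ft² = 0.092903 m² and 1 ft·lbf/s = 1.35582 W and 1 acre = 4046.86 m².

6.26×10⁴ kW/acre

1060 ft·lbf/s/ft² × 1.35582 W/ft·lbf/s ÷ 0.092903 m²/ft² = 15469.6 W/m²
15469.6 W/m² ÷ 1000 W/kW × 4046.86 m²/acre = 62603.3 kW/acre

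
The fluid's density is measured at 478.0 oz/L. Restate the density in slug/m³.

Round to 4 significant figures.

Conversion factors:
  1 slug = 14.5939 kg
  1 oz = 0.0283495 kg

928.5 slug/m³

478.0 oz/L × 0.0283495 kg/oz ÷ 0.001 m³/L = 13551.1 kg/m³
13551.1 kg/m³ ÷ 14.5939 kg/slug = 928.545 slug/m³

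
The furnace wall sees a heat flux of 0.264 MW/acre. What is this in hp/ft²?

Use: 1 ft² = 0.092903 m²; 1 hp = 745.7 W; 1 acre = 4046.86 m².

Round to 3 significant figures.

0.264 MW/acre × 1000000 W/MW ÷ 4046.86 m²/acre = 65.2358 W/m²
65.2358 W/m² ÷ 745.7 W/hp × 0.092903 m²/ft² = 0.0081274 hp/ft²

0.00813 hp/ft²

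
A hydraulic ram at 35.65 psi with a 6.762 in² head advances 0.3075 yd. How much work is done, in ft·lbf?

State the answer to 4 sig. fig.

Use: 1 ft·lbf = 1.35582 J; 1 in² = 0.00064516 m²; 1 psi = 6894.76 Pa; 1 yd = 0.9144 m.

222.4 ft·lbf

35.65 psi → 245798 Pa
6.762 in² → 0.00436257 m²
F = P × A = 245798 × 0.00436257 = 1072.31 N
0.3075 yd → 0.281178 m
W = F × d = 1072.31 × 0.281178 = 301.51 J
In ft·lbf: 301.51 / 1.35582 = 222.382 ft·lbf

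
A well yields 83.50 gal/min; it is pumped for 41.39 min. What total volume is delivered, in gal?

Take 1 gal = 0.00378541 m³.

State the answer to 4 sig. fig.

3456 gal

83.50 gal/min → 0.00526803 m³/s
41.39 min → 2483.4 s
V = Q × t = 0.00526803 × 2483.4 = 13.0826 m³
In gal: 13.0826 / 0.00378541 = 3456.06 gal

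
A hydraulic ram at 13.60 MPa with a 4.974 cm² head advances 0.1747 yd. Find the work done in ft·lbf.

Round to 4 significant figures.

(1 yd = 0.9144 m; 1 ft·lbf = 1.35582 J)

13.60 MPa → 1.36×10⁷ Pa
4.974 cm² → 4.974×10⁻⁴ m²
F = P × A = 1.36×10⁷ × 4.974×10⁻⁴ = 6764.64 N
0.1747 yd → 0.159746 m
W = F × d = 6764.64 × 0.159746 = 1080.62 J
In ft·lbf: 1080.62 / 1.35582 = 797.023 ft·lbf

797.0 ft·lbf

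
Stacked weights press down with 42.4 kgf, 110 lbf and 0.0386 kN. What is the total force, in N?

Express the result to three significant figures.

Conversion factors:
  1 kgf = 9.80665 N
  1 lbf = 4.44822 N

42.4 kgf × 9.80665 → 415.802 N
110 lbf × 4.44822 → 489.304 N
0.0386 kN × 1000 → 38.6 N
Total: 415.802 + 489.304 + 38.6 = 943.706 N

944 N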